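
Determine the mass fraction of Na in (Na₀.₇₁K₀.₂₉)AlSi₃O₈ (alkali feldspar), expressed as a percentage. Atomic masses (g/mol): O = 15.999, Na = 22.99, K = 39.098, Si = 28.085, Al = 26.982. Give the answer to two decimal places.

6.12 wt%

Formula mass = 0.71×22.99 + 0.29×39.098 + 1×26.982 + 3×28.085 + 8×15.999 = 266.890 g/mol, of which 16.323 g is Na.
So Na makes up 16.323/266.890 = 0.0612 of the mass, i.e. 6.12%.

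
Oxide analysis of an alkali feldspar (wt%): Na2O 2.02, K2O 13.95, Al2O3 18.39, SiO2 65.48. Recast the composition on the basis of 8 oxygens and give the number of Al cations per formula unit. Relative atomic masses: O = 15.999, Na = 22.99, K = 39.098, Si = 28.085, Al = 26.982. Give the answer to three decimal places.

Na2O: 2.02/61.979 = 0.03259 mol → 0.06518 mol Na, 0.03259 mol O.
K2O: 13.95/94.195 = 0.14810 mol → 0.29620 mol K, 0.14810 mol O.
Al2O3: 18.39/101.961 = 0.18036 mol → 0.36072 mol Al, 0.54108 mol O.
SiO2: 65.48/60.083 = 1.08983 mol → 1.08983 mol Si, 2.17966 mol O.
Total oxygen = 2.90143 mol. Normalization factor = 8/2.90143 = 2.75726.
Al per 8 O = 0.36072 × 2.75726 = 0.995.

0.995 Al apfu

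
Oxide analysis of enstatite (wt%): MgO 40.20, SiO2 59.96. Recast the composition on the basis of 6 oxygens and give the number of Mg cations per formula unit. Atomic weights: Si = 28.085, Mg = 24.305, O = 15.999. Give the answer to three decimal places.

MgO: 40.20/40.304 = 0.99742 mol → 0.99742 mol Mg, 0.99742 mol O.
SiO2: 59.96/60.083 = 0.99795 mol → 0.99795 mol Si, 1.99590 mol O.
Total oxygen = 2.99332 mol. Normalization factor = 6/2.99332 = 2.00446.
Mg per 6 O = 0.99742 × 2.00446 = 1.999.

1.999 Mg apfu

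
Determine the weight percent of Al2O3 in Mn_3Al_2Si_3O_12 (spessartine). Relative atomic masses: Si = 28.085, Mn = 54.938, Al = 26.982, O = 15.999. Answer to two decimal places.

20.60 wt%

Molar mass of Mn_3Al_2Si_3O_12 = 3*54.938 + 2*26.982 + 3*28.085 + 12*15.999 = 495.021 g/mol.
Each formula unit contains 2 Al, equivalent to 2/2 = 1.0000 mol Al2O3.
M(Al2O3) = 2×26.982 + 3×15.999 = 101.961 g/mol.
Mass of Al2O3 per formula unit = 1.0000 × 101.961 = 101.961 g.
Al2O3 wt% = 101.961 / 495.021 × 100 = 20.60%.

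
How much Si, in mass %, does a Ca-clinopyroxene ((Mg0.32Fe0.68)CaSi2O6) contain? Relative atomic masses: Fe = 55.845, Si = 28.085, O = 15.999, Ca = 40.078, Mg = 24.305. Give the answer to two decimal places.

M((Mg0.32Fe0.68)CaSi2O6) = 237.994 g/mol.
Si contributes 2 × 28.085 = 56.170 g per mole.
56.170/237.994 = 0.2360 → 23.60%.

23.60 mass %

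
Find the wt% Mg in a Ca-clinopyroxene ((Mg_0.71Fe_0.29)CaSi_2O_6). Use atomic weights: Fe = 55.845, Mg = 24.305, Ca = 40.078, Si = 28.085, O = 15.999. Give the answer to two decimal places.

M((Mg_0.71Fe_0.29)CaSi_2O_6) = 225.694 g/mol.
Mg contributes 0.71 × 24.305 = 17.257 g per mole.
17.257/225.694 = 0.0765 → 7.65%.

7.65 weight percent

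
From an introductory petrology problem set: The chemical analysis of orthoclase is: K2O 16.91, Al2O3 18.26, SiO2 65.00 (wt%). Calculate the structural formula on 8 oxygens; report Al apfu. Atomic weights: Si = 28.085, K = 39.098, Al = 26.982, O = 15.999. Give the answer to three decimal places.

0.995 Al apfu

K2O: 16.91/94.195 = 0.17952 mol → 0.35904 mol K, 0.17952 mol O.
Al2O3: 18.26/101.961 = 0.17909 mol → 0.35818 mol Al, 0.53727 mol O.
SiO2: 65.00/60.083 = 1.08184 mol → 1.08184 mol Si, 2.16368 mol O.
Total oxygen = 2.88047 mol. Normalization factor = 8/2.88047 = 2.77732.
Al per 8 O = 0.35818 × 2.77732 = 0.995.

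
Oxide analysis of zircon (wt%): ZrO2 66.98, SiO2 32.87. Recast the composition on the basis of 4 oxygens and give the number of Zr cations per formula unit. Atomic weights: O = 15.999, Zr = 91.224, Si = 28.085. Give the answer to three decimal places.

0.997 Zr apfu

ZrO2 (M=123.222): mol = 0.54357; Zr = 0.54357, O = 1.08714.
SiO2 (M=60.083): mol = 0.54708; Si = 0.54708, O = 1.09416.
ΣO = 2.18130; factor = 4/ΣO = 1.83377.
Zr apfu = 0.54357 × 1.83377 = 0.997.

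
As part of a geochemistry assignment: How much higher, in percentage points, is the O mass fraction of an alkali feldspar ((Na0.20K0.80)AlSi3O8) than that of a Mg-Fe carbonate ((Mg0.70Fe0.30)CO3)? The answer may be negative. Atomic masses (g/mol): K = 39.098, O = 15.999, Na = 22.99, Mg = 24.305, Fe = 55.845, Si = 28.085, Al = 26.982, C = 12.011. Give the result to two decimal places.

-4.66 percentage points

O in (Na0.20K0.80)AlSi3O8: molar mass 275.105 g/mol; 8×15.999 = 127.992 g → 46.52 wt%.
O in (Mg0.70Fe0.30)CO3: molar mass 93.775 g/mol; 3×15.999 = 47.997 g → 51.18 wt%.
Difference = 46.52 − 51.18 = -4.66 percentage points.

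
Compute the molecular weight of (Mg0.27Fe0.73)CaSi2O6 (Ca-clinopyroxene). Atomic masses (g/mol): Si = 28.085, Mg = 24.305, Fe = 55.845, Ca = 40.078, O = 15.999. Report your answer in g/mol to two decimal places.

239.57 g/mol

The formula mass is the sum 0.27×24.305 + 0.73×55.845 + 1×40.078 + 2×28.085 + 6×15.999.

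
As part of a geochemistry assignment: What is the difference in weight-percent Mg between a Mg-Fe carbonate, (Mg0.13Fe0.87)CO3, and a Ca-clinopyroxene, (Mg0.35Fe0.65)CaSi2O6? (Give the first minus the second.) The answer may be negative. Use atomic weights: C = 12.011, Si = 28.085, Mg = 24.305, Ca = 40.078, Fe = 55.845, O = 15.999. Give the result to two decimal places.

First mineral: 3.160 g Mg in 111.753 g formula = 2.83 wt% Mg.
Second mineral: 8.507 g Mg in 237.048 g formula = 3.59 wt% Mg.
2.83% − 3.59% gives a difference of -0.76 percentage points.

-0.76 percentage points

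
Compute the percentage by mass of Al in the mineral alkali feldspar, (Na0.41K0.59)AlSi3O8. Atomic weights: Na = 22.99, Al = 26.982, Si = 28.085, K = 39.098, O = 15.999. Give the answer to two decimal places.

Formula mass = 0.41×22.99 + 0.59×39.098 + 1×26.982 + 3×28.085 + 8×15.999 = 271.723 g/mol, of which 26.982 g is Al.
So Al makes up 26.982/271.723 = 0.0993 of the mass, i.e. 9.93%.

9.93 weight percent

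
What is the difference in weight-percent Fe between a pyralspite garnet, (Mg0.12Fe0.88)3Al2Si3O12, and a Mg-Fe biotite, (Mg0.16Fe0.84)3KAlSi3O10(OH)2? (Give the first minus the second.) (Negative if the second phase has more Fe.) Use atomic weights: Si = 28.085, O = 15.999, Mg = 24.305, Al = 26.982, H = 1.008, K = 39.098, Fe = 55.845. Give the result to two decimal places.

1.98 percentage points

First mineral: 147.431 g Fe in 486.388 g formula = 30.31 wt% Fe.
Second mineral: 140.729 g Fe in 496.735 g formula = 28.33 wt% Fe.
30.31% − 28.33% gives a difference of 1.98 percentage points.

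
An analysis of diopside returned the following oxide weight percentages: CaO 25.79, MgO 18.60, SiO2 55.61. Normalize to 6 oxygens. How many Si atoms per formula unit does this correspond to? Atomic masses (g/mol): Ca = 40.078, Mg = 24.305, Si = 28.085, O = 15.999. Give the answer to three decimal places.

CaO (M=56.077): mol = 0.45990; Ca = 0.45990, O = 0.45990.
MgO (M=40.304): mol = 0.46149; Mg = 0.46149, O = 0.46149.
SiO2 (M=60.083): mol = 0.92555; Si = 0.92555, O = 1.85110.
ΣO = 2.77249; factor = 6/ΣO = 2.16412.
Si apfu = 0.92555 × 2.16412 = 2.003.

2.003 Si apfu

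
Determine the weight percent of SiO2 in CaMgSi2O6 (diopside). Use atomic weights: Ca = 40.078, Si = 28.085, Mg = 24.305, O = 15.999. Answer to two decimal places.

55.49 wt%

Formula mass = 216.547 g/mol.
2 Si → 2.0000 mol SiO2 per formula unit; M(SiO2) = 60.083, so SiO2 mass = 120.166 g.
120.166/216.547 × 100 = 55.49 wt%.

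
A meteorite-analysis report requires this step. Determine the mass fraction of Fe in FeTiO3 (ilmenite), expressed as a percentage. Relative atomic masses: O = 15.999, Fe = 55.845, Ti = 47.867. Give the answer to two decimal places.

36.81 wt%

Molar mass of FeTiO3: 1·55.845 + 1·47.867 + 3·15.999 = 151.709 g/mol.
Mass of Fe per formula unit: 1 × 55.845 = 55.845 g.
Weight fraction Fe = 55.845 / 151.709 = 0.3681.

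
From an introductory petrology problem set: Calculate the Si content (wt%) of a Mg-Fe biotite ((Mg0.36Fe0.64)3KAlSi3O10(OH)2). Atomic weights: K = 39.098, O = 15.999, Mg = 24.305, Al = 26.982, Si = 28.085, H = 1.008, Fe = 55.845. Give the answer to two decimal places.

17.63 wt%

Formula mass = 1.08*24.305 + 1.92*55.845 + 1*39.098 + 1*26.982 + 3*28.085 + 12*15.999 + 2*1.008 = 477.811 g/mol, of which 84.255 g is Si.
So Si makes up 84.255/477.811 = 0.1763 of the mass, i.e. 17.63%.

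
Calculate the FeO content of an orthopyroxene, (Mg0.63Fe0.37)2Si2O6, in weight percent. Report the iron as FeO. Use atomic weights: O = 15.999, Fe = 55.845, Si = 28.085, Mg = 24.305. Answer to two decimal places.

23.72 wt%

M((Mg0.63Fe0.37)2Si2O6) = 224.114 g/mol; M(FeO) = 71.844 g/mol.
Moles FeO per formula unit = 0.74 Fe ÷ 1 = 0.7400.
FeO fraction = (0.7400 × 71.844) / 224.114 = 53.165/224.114 = 0.2372.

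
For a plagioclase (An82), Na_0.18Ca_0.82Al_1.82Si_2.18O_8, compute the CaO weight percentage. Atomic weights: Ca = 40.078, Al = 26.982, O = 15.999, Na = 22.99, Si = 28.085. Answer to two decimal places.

Formula mass = 275.327 g/mol.
0.82 Ca → 0.8200 mol CaO per formula unit; M(CaO) = 56.077, so CaO mass = 45.983 g.
45.983/275.327 × 100 = 16.70 wt%.

16.70 wt%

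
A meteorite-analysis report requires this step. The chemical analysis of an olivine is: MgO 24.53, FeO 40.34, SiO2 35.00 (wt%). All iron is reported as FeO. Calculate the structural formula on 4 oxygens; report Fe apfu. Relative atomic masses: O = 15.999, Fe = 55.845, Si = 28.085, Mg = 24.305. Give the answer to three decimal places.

0.962 Fe apfu

MgO: 24.53/40.304 = 0.60862 mol → 0.60862 mol Mg, 0.60862 mol O.
FeO: 40.34/71.844 = 0.56149 mol → 0.56149 mol Fe, 0.56149 mol O.
SiO2: 35.00/60.083 = 0.58253 mol → 0.58253 mol Si, 1.16506 mol O.
Total oxygen = 2.33517 mol. Normalization factor = 4/2.33517 = 1.71294.
Fe per 4 O = 0.56149 × 1.71294 = 0.962.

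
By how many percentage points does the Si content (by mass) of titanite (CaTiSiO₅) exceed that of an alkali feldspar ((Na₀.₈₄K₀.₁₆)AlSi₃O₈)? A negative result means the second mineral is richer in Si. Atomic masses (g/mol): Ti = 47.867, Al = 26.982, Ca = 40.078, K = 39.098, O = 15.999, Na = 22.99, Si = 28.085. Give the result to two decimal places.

Si in CaTiSiO₅: molar mass 196.025 g/mol; 1×28.085 = 28.085 g → 14.33 wt%.
Si in (Na₀.₈₄K₀.₁₆)AlSi₃O₈: molar mass 264.796 g/mol; 3×28.085 = 84.255 g → 31.82 wt%.
Difference = 14.33 − 31.82 = -17.49 percentage points.

-17.49 percentage points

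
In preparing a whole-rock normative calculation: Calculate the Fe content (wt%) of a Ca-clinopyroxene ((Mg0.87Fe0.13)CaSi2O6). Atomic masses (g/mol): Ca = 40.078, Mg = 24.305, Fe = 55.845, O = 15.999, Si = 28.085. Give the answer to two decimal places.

3.29 wt%

Molar mass of (Mg0.87Fe0.13)CaSi2O6: 0.87×24.305 + 0.13×55.845 + 1×40.078 + 2×28.085 + 6×15.999 = 220.647 g/mol.
Mass of Fe per formula unit: 0.13 × 55.845 = 7.260 g.
Weight fraction Fe = 7.260 / 220.647 = 0.0329.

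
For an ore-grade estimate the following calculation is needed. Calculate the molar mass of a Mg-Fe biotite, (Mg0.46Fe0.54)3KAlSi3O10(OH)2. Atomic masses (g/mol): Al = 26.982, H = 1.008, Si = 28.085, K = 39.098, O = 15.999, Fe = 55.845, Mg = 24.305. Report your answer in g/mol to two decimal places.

Mg: 1.38 × 24.305 = 33.5409
Fe: 1.62 × 55.845 = 90.4689
K: 1 × 39.098 = 39.0980
Al: 1 × 26.982 = 26.9820
Si: 3 × 28.085 = 84.2550
O: 12 × 15.999 = 191.9880
H: 2 × 1.008 = 2.0160
Summing the contributions gives the formula mass.

468.35 g/mol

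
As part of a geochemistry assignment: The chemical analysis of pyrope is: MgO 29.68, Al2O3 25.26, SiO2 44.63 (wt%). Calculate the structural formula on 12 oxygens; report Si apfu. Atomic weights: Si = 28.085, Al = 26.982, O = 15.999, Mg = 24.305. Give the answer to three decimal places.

3.006 Si apfu

MgO: 29.68/40.304 = 0.73640 mol → 0.73640 mol Mg, 0.73640 mol O.
Al2O3: 25.26/101.961 = 0.24774 mol → 0.49548 mol Al, 0.74322 mol O.
SiO2: 44.63/60.083 = 0.74281 mol → 0.74281 mol Si, 1.48562 mol O.
Total oxygen = 2.96524 mol. Normalization factor = 12/2.96524 = 4.04689.
Si per 12 O = 0.74281 × 4.04689 = 3.006.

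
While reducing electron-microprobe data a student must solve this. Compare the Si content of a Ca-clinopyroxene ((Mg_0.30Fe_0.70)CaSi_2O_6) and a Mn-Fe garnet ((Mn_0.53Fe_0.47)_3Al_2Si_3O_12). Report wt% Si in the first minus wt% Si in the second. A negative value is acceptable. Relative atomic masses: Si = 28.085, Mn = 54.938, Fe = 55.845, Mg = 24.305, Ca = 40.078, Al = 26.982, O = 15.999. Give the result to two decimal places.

First mineral: 56.170 g Si in 238.625 g formula = 23.54 wt% Si.
Second mineral: 84.255 g Si in 496.300 g formula = 16.98 wt% Si.
23.54% − 16.98% gives a difference of 6.56 percentage points.

6.56 percentage points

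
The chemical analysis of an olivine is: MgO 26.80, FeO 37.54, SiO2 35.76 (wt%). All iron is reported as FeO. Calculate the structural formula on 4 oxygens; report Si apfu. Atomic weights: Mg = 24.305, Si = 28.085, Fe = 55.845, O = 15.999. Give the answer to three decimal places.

26.80 wt% MgO ÷ 40.304 g/mol = 0.66495 mol, giving 0.66495 Mg and 0.66495 O.
37.54 wt% FeO ÷ 71.844 g/mol = 0.52252 mol, giving 0.52252 Fe and 0.52252 O.
35.76 wt% SiO2 ÷ 60.083 g/mol = 0.59518 mol, giving 0.59518 Si and 1.19036 O.
Oxygen sums to 2.37783; scaling by 4/2.37783 = 1.68221 puts the formula on 4 O.
Si: 0.59518 × 1.68221 = 1.001 atoms per formula unit.

1.001 Si apfu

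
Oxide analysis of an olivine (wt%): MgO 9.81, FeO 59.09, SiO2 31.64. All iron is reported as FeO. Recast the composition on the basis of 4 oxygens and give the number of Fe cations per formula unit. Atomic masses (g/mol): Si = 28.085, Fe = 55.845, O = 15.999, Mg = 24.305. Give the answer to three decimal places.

1.553 Fe apfu

9.81 wt% MgO ÷ 40.304 g/mol = 0.24340 mol, giving 0.24340 Mg and 0.24340 O.
59.09 wt% FeO ÷ 71.844 g/mol = 0.82248 mol, giving 0.82248 Fe and 0.82248 O.
31.64 wt% SiO2 ÷ 60.083 g/mol = 0.52660 mol, giving 0.52660 Si and 1.05320 O.
Oxygen sums to 2.11908; scaling by 4/2.11908 = 1.88761 puts the formula on 4 O.
Fe: 0.82248 × 1.88761 = 1.553 atoms per formula unit.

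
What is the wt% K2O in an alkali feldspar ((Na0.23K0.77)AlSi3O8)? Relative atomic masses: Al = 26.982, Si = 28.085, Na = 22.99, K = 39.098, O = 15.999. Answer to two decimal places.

13.21 wt%

Molar mass of (Na0.23K0.77)AlSi3O8 = 0.23×22.99 + 0.77×39.098 + 1×26.982 + 3×28.085 + 8×15.999 = 274.622 g/mol.
Each formula unit contains 0.77 K, equivalent to 0.77/2 = 0.3850 mol K2O.
M(K2O) = 2×39.098 + 1×15.999 = 94.195 g/mol.
Mass of K2O per formula unit = 0.3850 × 94.195 = 36.265 g.
K2O wt% = 36.265 / 274.622 × 100 = 13.21%.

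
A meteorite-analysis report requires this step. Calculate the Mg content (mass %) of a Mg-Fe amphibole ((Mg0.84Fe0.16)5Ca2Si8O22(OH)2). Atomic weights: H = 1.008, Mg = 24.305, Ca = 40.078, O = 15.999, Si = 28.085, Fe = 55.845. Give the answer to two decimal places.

12.19 mass %

Formula mass = 4.20×24.305 + 0.80×55.845 + 2×40.078 + 8×28.085 + 24×15.999 + 2×1.008 = 837.585 g/mol, of which 102.081 g is Mg.
So Mg makes up 102.081/837.585 = 0.1219 of the mass, i.e. 12.19%.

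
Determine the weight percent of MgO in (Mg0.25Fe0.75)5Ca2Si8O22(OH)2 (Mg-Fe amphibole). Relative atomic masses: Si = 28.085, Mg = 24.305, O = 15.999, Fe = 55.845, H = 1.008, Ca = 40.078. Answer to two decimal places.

Formula mass = 930.628 g/mol.
1.25 Mg → 1.2500 mol MgO per formula unit; M(MgO) = 40.304, so MgO mass = 50.380 g.
50.380/930.628 × 100 = 5.41 wt%.

5.41 wt%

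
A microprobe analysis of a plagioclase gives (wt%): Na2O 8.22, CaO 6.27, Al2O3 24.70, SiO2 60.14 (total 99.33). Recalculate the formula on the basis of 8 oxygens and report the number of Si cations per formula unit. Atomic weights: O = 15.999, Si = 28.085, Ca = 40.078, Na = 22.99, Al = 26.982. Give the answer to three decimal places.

2.693 Si apfu

Na2O (M=61.979): mol = 0.13263; Na = 0.26526, O = 0.13263.
CaO (M=56.077): mol = 0.11181; Ca = 0.11181, O = 0.11181.
Al2O3 (M=101.961): mol = 0.24225; Al = 0.48450, O = 0.72675.
SiO2 (M=60.083): mol = 1.00095; Si = 1.00095, O = 2.00190.
ΣO = 2.97309; factor = 8/ΣO = 2.69080.
Si apfu = 1.00095 × 2.69080 = 2.693.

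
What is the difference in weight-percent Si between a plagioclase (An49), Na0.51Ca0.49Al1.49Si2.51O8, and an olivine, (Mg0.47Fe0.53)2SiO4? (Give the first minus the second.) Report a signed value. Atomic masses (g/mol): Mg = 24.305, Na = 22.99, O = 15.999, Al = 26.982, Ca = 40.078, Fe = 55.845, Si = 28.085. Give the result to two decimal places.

Si in Na0.51Ca0.49Al1.49Si2.51O8: molar mass 270.052 g/mol; 2.51×28.085 = 70.493 g → 26.10 wt%.
Si in (Mg0.47Fe0.53)2SiO4: molar mass 174.123 g/mol; 1×28.085 = 28.085 g → 16.13 wt%.
Difference = 26.10 − 16.13 = 9.97 percentage points.

9.97 percentage points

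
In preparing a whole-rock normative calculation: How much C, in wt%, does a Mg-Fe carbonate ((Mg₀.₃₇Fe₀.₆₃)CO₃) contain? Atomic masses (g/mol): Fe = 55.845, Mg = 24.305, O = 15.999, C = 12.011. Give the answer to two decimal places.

11.53 wt%

Molar mass of (Mg₀.₃₇Fe₀.₆₃)CO₃: 0.37·24.305 + 0.63·55.845 + 1·12.011 + 3·15.999 = 104.183 g/mol.
Mass of C per formula unit: 1 × 12.011 = 12.011 g.
Weight fraction C = 12.011 / 104.183 = 0.1153.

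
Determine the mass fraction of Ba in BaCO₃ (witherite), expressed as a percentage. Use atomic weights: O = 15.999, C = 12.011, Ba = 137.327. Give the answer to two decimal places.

69.59 weight percent

M(BaCO₃) = 197.335 g/mol.
Ba contributes 1 × 137.327 = 137.327 g per mole.
137.327/197.335 = 0.6959 → 69.59%.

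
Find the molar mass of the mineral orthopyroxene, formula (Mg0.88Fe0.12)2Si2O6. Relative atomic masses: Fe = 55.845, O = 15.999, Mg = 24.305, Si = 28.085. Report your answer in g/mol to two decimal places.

The formula mass is the sum 1.76(24.305) + 0.24(55.845) + 2(28.085) + 6(15.999).

208.34 g/mol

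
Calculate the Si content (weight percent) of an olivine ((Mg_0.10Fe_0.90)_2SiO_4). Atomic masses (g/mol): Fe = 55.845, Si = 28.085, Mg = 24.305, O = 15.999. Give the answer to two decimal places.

14.22 weight percent

Formula mass = 0.20·24.305 + 1.80·55.845 + 1·28.085 + 4·15.999 = 197.463 g/mol, of which 28.085 g is Si.
So Si makes up 28.085/197.463 = 0.1422 of the mass, i.e. 14.22%.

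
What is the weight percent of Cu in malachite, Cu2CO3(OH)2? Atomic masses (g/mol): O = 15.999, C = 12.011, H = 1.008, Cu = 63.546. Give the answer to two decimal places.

M(Cu2CO3(OH)2) = 221.114 g/mol.
Cu contributes 2 × 63.546 = 127.092 g per mole.
127.092/221.114 = 0.5748 → 57.48%.

57.48 mass %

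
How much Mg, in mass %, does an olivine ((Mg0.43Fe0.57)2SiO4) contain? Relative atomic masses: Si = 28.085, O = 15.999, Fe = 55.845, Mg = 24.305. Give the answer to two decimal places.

Formula mass = 0.86*24.305 + 1.14*55.845 + 1*28.085 + 4*15.999 = 176.647 g/mol, of which 20.902 g is Mg.
So Mg makes up 20.902/176.647 = 0.1183 of the mass, i.e. 11.83%.

11.83 mass %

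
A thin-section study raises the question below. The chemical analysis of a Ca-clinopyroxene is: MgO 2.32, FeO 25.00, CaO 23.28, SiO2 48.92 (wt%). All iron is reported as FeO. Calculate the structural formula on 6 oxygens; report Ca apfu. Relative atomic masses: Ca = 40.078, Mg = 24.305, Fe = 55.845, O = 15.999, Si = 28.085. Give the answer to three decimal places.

MgO: 2.32/40.304 = 0.05756 mol → 0.05756 mol Mg, 0.05756 mol O.
FeO: 25.00/71.844 = 0.34798 mol → 0.34798 mol Fe, 0.34798 mol O.
CaO: 23.28/56.077 = 0.41514 mol → 0.41514 mol Ca, 0.41514 mol O.
SiO2: 48.92/60.083 = 0.81421 mol → 0.81421 mol Si, 1.62842 mol O.
Total oxygen = 2.44910 mol. Normalization factor = 6/2.44910 = 2.44988.
Ca per 6 O = 0.41514 × 2.44988 = 1.017.

1.017 Ca apfu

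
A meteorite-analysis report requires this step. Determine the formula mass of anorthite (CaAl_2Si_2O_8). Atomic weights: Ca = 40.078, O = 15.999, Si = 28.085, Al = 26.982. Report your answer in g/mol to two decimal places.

278.20 g/mol

Ca: 1 × 40.078 = 40.0780
Al: 2 × 26.982 = 53.9640
Si: 2 × 28.085 = 56.1700
O: 8 × 15.999 = 127.9920
Summing the contributions gives the formula mass.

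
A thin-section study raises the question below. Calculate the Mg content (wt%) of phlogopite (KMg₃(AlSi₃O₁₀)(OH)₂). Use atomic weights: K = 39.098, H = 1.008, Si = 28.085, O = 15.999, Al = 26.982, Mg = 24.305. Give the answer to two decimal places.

17.47 wt%

Formula mass = 1*39.098 + 3*24.305 + 1*26.982 + 3*28.085 + 12*15.999 + 2*1.008 = 417.254 g/mol, of which 72.915 g is Mg.
So Mg makes up 72.915/417.254 = 0.1747 of the mass, i.e. 17.47%.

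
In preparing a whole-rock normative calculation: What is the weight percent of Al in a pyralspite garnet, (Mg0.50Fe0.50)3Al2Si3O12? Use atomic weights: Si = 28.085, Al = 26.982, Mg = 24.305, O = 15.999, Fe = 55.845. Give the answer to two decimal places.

M((Mg0.50Fe0.50)3Al2Si3O12) = 450.432 g/mol.
Al contributes 2 × 26.982 = 53.964 g per mole.
53.964/450.432 = 0.1198 → 11.98%.

11.98 wt%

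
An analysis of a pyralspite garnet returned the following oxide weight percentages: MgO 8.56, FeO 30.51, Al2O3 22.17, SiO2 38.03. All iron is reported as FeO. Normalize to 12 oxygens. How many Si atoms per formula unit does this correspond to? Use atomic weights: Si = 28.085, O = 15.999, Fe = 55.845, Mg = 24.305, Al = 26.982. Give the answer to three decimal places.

2.972 Si apfu

MgO (M=40.304): mol = 0.21239; Mg = 0.21239, O = 0.21239.
FeO (M=71.844): mol = 0.42467; Fe = 0.42467, O = 0.42467.
Al2O3 (M=101.961): mol = 0.21744; Al = 0.43488, O = 0.65232.
SiO2 (M=60.083): mol = 0.63296; Si = 0.63296, O = 1.26592.
ΣO = 2.55530; factor = 12/ΣO = 4.69612.
Si apfu = 0.63296 × 4.69612 = 2.972.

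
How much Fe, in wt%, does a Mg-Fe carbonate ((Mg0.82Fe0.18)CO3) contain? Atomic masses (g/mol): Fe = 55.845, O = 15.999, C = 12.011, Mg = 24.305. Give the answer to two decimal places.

Formula mass = 0.82·24.305 + 0.18·55.845 + 1·12.011 + 3·15.999 = 89.990 g/mol, of which 10.052 g is Fe.
So Fe makes up 10.052/89.990 = 0.1117 of the mass, i.e. 11.17%.

11.17 wt%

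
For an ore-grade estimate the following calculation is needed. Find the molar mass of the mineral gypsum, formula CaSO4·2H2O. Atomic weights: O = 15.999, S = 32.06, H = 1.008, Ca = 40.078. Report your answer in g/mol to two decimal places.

172.16 g/mol

The formula mass is the sum 1·40.078 + 1·32.06 + 6·15.999 + 4·1.008.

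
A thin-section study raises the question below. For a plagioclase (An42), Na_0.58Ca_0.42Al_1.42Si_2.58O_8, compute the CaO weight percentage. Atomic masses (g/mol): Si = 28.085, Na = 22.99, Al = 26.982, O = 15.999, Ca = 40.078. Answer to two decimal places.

M(Na_0.58Ca_0.42Al_1.42Si_2.58O_8) = 268.933 g/mol; M(CaO) = 56.077 g/mol.
Moles CaO per formula unit = 0.42 Ca ÷ 1 = 0.4200.
CaO fraction = (0.4200 × 56.077) / 268.933 = 23.552/268.933 = 0.0876.

8.76 wt%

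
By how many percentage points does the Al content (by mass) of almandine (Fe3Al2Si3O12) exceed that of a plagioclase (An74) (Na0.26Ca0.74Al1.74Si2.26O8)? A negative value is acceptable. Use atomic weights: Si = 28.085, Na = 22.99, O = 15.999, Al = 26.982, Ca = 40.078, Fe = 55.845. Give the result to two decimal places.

-6.29 percentage points

First mineral: 53.964 g Al in 497.742 g formula = 10.84 wt% Al.
Second mineral: 46.949 g Al in 274.048 g formula = 17.13 wt% Al.
10.84% − 17.13% gives a difference of -6.29 percentage points.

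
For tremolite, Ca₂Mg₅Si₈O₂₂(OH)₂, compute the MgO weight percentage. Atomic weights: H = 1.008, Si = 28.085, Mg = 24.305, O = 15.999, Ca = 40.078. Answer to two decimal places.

24.81 wt%

M(Ca₂Mg₅Si₈O₂₂(OH)₂) = 812.353 g/mol; M(MgO) = 40.304 g/mol.
Moles MgO per formula unit = 5 Mg ÷ 1 = 5.0000.
MgO fraction = (5.0000 × 40.304) / 812.353 = 201.520/812.353 = 0.2481.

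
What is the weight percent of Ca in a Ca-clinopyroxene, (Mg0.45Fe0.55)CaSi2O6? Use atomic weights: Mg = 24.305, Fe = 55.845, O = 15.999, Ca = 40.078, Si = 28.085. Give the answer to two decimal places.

17.14 mass %

Molar mass of (Mg0.45Fe0.55)CaSi2O6: 0.45×24.305 + 0.55×55.845 + 1×40.078 + 2×28.085 + 6×15.999 = 233.894 g/mol.
Mass of Ca per formula unit: 1 × 40.078 = 40.078 g.
Weight fraction Ca = 40.078 / 233.894 = 0.1714.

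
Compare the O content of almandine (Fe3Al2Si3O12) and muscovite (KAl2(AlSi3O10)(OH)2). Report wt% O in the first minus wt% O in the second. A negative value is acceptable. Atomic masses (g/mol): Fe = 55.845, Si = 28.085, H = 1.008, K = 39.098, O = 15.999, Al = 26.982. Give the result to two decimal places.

-9.63 percentage points

First mineral: 191.988 g O in 497.742 g formula = 38.57 wt% O.
Second mineral: 191.988 g O in 398.303 g formula = 48.20 wt% O.
38.57% − 48.20% gives a difference of -9.63 percentage points.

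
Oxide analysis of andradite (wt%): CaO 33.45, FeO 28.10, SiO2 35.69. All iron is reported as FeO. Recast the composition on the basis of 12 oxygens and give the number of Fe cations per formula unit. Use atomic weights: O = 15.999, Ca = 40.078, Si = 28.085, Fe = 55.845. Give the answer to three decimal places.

2.157 Fe apfu

CaO (M=56.077): mol = 0.59650; Ca = 0.59650, O = 0.59650.
FeO (M=71.844): mol = 0.39113; Fe = 0.39113, O = 0.39113.
SiO2 (M=60.083): mol = 0.59401; Si = 0.59401, O = 1.18802.
ΣO = 2.17565; factor = 12/ΣO = 5.51559.
Fe apfu = 0.39113 × 5.51559 = 2.157.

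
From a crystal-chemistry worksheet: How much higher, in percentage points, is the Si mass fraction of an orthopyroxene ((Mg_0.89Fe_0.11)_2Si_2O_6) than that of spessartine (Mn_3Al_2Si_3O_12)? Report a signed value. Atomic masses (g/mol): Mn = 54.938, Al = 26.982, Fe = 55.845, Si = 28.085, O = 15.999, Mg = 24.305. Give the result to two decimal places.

10.02 percentage points

M((Mg_0.89Fe_0.11)_2Si_2O_6) = 207.713 g/mol, so wt% Si = 56.170/207.713 × 100 = 27.04%.
M(Mn_3Al_2Si_3O_12) = 495.021 g/mol, so wt% Si = 84.255/495.021 × 100 = 17.02%.
27.04 − 17.02 = 10.02 pp.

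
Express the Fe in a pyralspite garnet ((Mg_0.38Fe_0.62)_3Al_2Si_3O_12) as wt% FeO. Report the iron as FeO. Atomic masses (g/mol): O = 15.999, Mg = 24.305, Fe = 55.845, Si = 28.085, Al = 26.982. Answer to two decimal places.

Formula mass = 461.786 g/mol.
1.86 Fe → 1.8600 mol FeO per formula unit; M(FeO) = 71.844, so FeO mass = 133.630 g.
133.630/461.786 × 100 = 28.94 wt%.

28.94 wt%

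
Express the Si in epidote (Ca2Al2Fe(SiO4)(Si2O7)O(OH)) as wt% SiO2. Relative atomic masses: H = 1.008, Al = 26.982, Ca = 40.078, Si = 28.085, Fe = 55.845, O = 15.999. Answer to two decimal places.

Formula mass = 483.215 g/mol.
3 Si → 3.0000 mol SiO2 per formula unit; M(SiO2) = 60.083, so SiO2 mass = 180.249 g.
180.249/483.215 × 100 = 37.30 wt%.

37.30 wt%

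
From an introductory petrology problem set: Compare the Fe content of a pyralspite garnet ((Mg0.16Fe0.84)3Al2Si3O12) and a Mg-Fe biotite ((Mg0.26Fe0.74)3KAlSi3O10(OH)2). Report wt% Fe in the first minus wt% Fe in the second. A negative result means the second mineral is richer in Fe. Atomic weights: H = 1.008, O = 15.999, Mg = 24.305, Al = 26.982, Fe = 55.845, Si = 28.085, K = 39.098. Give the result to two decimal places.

First mineral: 140.729 g Fe in 482.603 g formula = 29.16 wt% Fe.
Second mineral: 123.976 g Fe in 487.273 g formula = 25.44 wt% Fe.
29.16% − 25.44% gives a difference of 3.72 percentage points.

3.72 percentage points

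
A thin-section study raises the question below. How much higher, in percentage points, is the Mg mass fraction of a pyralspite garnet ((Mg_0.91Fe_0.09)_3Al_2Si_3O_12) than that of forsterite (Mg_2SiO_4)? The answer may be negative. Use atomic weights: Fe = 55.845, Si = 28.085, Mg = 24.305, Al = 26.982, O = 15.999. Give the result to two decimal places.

-18.43 percentage points

Mg in (Mg_0.91Fe_0.09)_3Al_2Si_3O_12: molar mass 411.638 g/mol; 2.73×24.305 = 66.353 g → 16.12 wt%.
Mg in Mg_2SiO_4: molar mass 140.691 g/mol; 2×24.305 = 48.610 g → 34.55 wt%.
Difference = 16.12 − 34.55 = -18.43 percentage points.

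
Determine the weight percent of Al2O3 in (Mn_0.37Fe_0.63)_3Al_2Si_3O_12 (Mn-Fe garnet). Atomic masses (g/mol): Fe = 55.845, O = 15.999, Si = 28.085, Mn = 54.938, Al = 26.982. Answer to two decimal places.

M((Mn_0.37Fe_0.63)_3Al_2Si_3O_12) = 496.735 g/mol; M(Al2O3) = 101.961 g/mol.
Moles Al2O3 per formula unit = 2 Al ÷ 2 = 1.0000.
Al2O3 fraction = (1.0000 × 101.961) / 496.735 = 101.961/496.735 = 0.2053.

20.53 wt%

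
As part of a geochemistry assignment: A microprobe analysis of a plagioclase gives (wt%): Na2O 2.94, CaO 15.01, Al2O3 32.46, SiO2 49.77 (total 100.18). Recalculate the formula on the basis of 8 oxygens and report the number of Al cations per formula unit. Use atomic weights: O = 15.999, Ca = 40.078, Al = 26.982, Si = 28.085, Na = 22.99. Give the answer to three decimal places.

Na2O (M=61.979): mol = 0.04744; Na = 0.09488, O = 0.04744.
CaO (M=56.077): mol = 0.26767; Ca = 0.26767, O = 0.26767.
Al2O3 (M=101.961): mol = 0.31836; Al = 0.63672, O = 0.95508.
SiO2 (M=60.083): mol = 0.82835; Si = 0.82835, O = 1.65670.
ΣO = 2.92689; factor = 8/ΣO = 2.73328.
Al apfu = 0.63672 × 2.73328 = 1.740.

1.740 Al apfu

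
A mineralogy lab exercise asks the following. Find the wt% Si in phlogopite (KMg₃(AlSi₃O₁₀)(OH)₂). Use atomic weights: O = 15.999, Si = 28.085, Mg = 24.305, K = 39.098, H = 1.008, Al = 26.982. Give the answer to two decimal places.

Formula mass = 1*39.098 + 3*24.305 + 1*26.982 + 3*28.085 + 12*15.999 + 2*1.008 = 417.254 g/mol, of which 84.255 g is Si.
So Si makes up 84.255/417.254 = 0.2019 of the mass, i.e. 20.19%.

20.19 mass %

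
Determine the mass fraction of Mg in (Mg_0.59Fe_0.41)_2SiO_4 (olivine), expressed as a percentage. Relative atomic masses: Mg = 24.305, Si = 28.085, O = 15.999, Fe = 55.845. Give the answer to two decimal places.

Molar mass of (Mg_0.59Fe_0.41)_2SiO_4: 1.18·24.305 + 0.82·55.845 + 1·28.085 + 4·15.999 = 166.554 g/mol.
Mass of Mg per formula unit: 1.18 × 24.305 = 28.680 g.
Weight fraction Mg = 28.680 / 166.554 = 0.1722.

17.22 mass %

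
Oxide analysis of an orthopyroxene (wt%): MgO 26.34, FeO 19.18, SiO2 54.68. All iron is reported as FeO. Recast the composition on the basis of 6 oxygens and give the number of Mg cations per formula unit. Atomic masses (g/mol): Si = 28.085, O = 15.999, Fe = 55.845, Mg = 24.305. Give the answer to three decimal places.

MgO (M=40.304): mol = 0.65353; Mg = 0.65353, O = 0.65353.
FeO (M=71.844): mol = 0.26697; Fe = 0.26697, O = 0.26697.
SiO2 (M=60.083): mol = 0.91007; Si = 0.91007, O = 1.82014.
ΣO = 2.74064; factor = 6/ΣO = 2.18927.
Mg apfu = 0.65353 × 2.18927 = 1.431.

1.431 Mg apfu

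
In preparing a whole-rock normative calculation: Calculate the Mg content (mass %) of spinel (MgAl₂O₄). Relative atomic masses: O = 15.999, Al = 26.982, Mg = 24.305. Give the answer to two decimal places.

17.08 mass %

Molar mass of MgAl₂O₄: 1×24.305 + 2×26.982 + 4×15.999 = 142.265 g/mol.
Mass of Mg per formula unit: 1 × 24.305 = 24.305 g.
Weight fraction Mg = 24.305 / 142.265 = 0.1708.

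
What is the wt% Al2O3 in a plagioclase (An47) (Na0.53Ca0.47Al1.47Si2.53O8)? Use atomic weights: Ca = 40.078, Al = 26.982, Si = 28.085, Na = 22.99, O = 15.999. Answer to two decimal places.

M(Na0.53Ca0.47Al1.47Si2.53O8) = 269.732 g/mol; M(Al2O3) = 101.961 g/mol.
Moles Al2O3 per formula unit = 1.47 Al ÷ 2 = 0.7350.
Al2O3 fraction = (0.7350 × 101.961) / 269.732 = 74.941/269.732 = 0.2778.

27.78 wt%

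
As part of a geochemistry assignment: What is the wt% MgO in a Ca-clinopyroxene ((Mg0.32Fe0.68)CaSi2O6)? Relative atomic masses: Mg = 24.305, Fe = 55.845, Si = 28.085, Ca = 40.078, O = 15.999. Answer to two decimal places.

5.42 wt%

M((Mg0.32Fe0.68)CaSi2O6) = 237.994 g/mol; M(MgO) = 40.304 g/mol.
Moles MgO per formula unit = 0.32 Mg ÷ 1 = 0.3200.
MgO fraction = (0.3200 × 40.304) / 237.994 = 12.897/237.994 = 0.0542.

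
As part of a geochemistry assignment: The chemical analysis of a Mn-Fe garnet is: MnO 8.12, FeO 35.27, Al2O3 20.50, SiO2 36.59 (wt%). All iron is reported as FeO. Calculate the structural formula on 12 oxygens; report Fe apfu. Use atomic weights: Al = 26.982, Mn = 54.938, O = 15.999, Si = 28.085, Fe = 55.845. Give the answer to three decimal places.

MnO (M=70.937): mol = 0.11447; Mn = 0.11447, O = 0.11447.
FeO (M=71.844): mol = 0.49092; Fe = 0.49092, O = 0.49092.
Al2O3 (M=101.961): mol = 0.20106; Al = 0.40212, O = 0.60318.
SiO2 (M=60.083): mol = 0.60899; Si = 0.60899, O = 1.21798.
ΣO = 2.42655; factor = 12/ΣO = 4.94529.
Fe apfu = 0.49092 × 4.94529 = 2.428.

2.428 Fe apfu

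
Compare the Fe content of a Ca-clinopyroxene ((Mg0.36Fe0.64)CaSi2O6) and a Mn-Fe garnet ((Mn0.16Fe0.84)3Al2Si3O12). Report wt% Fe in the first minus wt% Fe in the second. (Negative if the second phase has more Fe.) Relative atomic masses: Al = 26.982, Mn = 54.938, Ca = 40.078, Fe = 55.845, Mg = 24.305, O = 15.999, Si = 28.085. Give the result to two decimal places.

First mineral: 35.741 g Fe in 236.733 g formula = 15.10 wt% Fe.
Second mineral: 140.729 g Fe in 497.307 g formula = 28.30 wt% Fe.
15.10% − 28.30% gives a difference of -13.20 percentage points.

-13.20 percentage points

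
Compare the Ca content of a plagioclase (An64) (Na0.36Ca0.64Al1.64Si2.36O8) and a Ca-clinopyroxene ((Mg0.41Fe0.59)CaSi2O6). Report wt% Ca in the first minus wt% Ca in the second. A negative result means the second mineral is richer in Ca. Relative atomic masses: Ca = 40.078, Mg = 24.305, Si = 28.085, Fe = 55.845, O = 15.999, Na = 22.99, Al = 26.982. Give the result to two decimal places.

Ca in Na0.36Ca0.64Al1.64Si2.36O8: molar mass 272.449 g/mol; 0.64×40.078 = 25.650 g → 9.41 wt%.
Ca in (Mg0.41Fe0.59)CaSi2O6: molar mass 235.156 g/mol; 1×40.078 = 40.078 g → 17.04 wt%.
Difference = 9.41 − 17.04 = -7.63 percentage points.

-7.63 percentage points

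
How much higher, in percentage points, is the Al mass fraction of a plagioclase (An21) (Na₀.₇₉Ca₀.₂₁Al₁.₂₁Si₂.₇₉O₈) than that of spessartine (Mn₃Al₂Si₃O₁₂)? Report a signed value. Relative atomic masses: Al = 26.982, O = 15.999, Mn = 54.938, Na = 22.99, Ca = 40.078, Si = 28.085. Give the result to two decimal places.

M(Na₀.₇₉Ca₀.₂₁Al₁.₂₁Si₂.₇₉O₈) = 265.576 g/mol, so wt% Al = 32.648/265.576 × 100 = 12.29%.
M(Mn₃Al₂Si₃O₁₂) = 495.021 g/mol, so wt% Al = 53.964/495.021 × 100 = 10.90%.
12.29 − 10.90 = 1.39 pp.

1.39 percentage points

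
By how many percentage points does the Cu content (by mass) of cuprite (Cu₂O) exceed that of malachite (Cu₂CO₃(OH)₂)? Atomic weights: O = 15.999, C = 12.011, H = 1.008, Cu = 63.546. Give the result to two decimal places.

31.34 percentage points

M(Cu₂O) = 143.091 g/mol, so wt% Cu = 127.092/143.091 × 100 = 88.82%.
M(Cu₂CO₃(OH)₂) = 221.114 g/mol, so wt% Cu = 127.092/221.114 × 100 = 57.48%.
88.82 − 57.48 = 31.34 pp.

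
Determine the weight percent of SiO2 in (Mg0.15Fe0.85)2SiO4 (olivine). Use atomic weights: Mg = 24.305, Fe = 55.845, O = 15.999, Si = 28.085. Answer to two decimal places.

Formula mass = 194.309 g/mol.
1 Si → 1.0000 mol SiO2 per formula unit; M(SiO2) = 60.083, so SiO2 mass = 60.083 g.
60.083/194.309 × 100 = 30.92 wt%.

30.92 wt%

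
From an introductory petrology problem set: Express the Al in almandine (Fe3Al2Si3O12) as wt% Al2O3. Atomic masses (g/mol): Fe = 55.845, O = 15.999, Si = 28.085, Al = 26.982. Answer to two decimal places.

Formula mass = 497.742 g/mol.
2 Al → 1.0000 mol Al2O3 per formula unit; M(Al2O3) = 101.961, so Al2O3 mass = 101.961 g.
101.961/497.742 × 100 = 20.48 wt%.

20.48 wt%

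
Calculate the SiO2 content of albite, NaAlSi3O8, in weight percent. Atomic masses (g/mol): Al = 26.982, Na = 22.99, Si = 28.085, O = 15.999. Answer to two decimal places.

68.74 wt%

Formula mass = 262.219 g/mol.
3 Si → 3.0000 mol SiO2 per formula unit; M(SiO2) = 60.083, so SiO2 mass = 180.249 g.
180.249/262.219 × 100 = 68.74 wt%.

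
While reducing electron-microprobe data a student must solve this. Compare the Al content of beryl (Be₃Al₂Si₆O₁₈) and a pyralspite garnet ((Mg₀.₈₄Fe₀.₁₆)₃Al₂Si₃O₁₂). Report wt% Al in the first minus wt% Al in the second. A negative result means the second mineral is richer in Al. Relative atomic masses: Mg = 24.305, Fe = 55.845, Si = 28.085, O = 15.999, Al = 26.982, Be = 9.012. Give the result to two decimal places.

-2.86 percentage points

M(Be₃Al₂Si₆O₁₈) = 537.492 g/mol, so wt% Al = 53.964/537.492 × 100 = 10.04%.
M((Mg₀.₈₄Fe₀.₁₆)₃Al₂Si₃O₁₂) = 418.261 g/mol, so wt% Al = 53.964/418.261 × 100 = 12.90%.
10.04 − 12.90 = -2.86 pp.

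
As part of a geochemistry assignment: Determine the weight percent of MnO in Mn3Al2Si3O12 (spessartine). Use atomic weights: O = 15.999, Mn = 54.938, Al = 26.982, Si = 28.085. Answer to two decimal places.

42.99 wt%

Molar mass of Mn3Al2Si3O12 = 3*54.938 + 2*26.982 + 3*28.085 + 12*15.999 = 495.021 g/mol.
Each formula unit contains 3 Mn, equivalent to 3/1 = 3.0000 mol MnO.
M(MnO) = 1×54.938 + 1×15.999 = 70.937 g/mol.
Mass of MnO per formula unit = 3.0000 × 70.937 = 212.811 g.
MnO wt% = 212.811 / 495.021 × 100 = 42.99%.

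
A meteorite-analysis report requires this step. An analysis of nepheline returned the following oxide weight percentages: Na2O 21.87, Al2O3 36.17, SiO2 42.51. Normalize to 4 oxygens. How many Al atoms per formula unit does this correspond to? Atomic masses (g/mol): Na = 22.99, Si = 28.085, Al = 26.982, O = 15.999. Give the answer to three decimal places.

Na2O: 21.87/61.979 = 0.35286 mol → 0.70572 mol Na, 0.35286 mol O.
Al2O3: 36.17/101.961 = 0.35474 mol → 0.70948 mol Al, 1.06422 mol O.
SiO2: 42.51/60.083 = 0.70752 mol → 0.70752 mol Si, 1.41504 mol O.
Total oxygen = 2.83212 mol. Normalization factor = 4/2.83212 = 1.41237.
Al per 4 O = 0.70948 × 1.41237 = 1.002.

1.002 Al apfu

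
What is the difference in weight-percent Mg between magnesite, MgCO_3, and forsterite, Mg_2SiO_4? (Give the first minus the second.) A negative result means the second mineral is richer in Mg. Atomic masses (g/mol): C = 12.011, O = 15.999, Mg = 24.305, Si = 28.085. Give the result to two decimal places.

-5.72 percentage points

Mg in MgCO_3: molar mass 84.313 g/mol; 1×24.305 = 24.305 g → 28.83 wt%.
Mg in Mg_2SiO_4: molar mass 140.691 g/mol; 2×24.305 = 48.610 g → 34.55 wt%.
Difference = 28.83 − 34.55 = -5.72 percentage points.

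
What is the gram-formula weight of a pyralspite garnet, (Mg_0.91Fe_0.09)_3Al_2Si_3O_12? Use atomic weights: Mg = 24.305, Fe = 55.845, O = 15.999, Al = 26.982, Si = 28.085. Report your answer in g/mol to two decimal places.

The formula mass is the sum 2.73(24.305) + 0.27(55.845) + 2(26.982) + 3(28.085) + 12(15.999).

411.64 g/mol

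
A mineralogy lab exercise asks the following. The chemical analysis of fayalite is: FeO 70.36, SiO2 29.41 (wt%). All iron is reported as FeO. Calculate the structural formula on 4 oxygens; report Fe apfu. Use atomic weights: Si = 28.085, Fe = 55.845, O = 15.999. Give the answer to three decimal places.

2.000 Fe apfu

FeO (M=71.844): mol = 0.97934; Fe = 0.97934, O = 0.97934.
SiO2 (M=60.083): mol = 0.48949; Si = 0.48949, O = 0.97898.
ΣO = 1.95832; factor = 4/ΣO = 2.04257.
Fe apfu = 0.97934 × 2.04257 = 2.000.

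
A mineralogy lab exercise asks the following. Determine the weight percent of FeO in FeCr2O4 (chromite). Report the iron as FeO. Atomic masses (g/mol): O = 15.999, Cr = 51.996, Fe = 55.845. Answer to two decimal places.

32.10 wt%

M(FeCr2O4) = 223.833 g/mol; M(FeO) = 71.844 g/mol.
Moles FeO per formula unit = 1 Fe ÷ 1 = 1.0000.
FeO fraction = (1.0000 × 71.844) / 223.833 = 71.844/223.833 = 0.3210.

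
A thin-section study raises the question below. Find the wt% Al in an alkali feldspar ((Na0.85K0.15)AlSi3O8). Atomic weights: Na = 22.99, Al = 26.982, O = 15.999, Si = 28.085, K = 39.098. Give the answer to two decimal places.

Molar mass of (Na0.85K0.15)AlSi3O8: 0.85*22.99 + 0.15*39.098 + 1*26.982 + 3*28.085 + 8*15.999 = 264.635 g/mol.
Mass of Al per formula unit: 1 × 26.982 = 26.982 g.
Weight fraction Al = 26.982 / 264.635 = 0.1020.

10.20 wt%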